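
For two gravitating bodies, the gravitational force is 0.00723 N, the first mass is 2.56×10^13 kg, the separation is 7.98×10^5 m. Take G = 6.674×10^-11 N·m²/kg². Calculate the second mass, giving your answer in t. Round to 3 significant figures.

2690 t

From Newton's law of gravitation: m₂ = F·r²/(G·m₁).
F = 0.00723 N; m₁ = 2.56×10^13 kg; r = 7.98×10^5 m; G = 6.674×10^-11 N·m²/kg².
m₂ = 2.695×10^6 kg
2.695×10^6 kg × (1 t / 1000 kg) = 2695 t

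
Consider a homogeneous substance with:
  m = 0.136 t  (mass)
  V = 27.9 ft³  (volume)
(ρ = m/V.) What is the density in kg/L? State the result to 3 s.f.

Directly: ρ = m/V.
m = 0.136 t = 136.0 kg; V = 27.9 ft³ = 0.7900 m³.
ρ = 172.1 kg/m³
172.1 kg/m³ × (1 kg/L / 1000 kg/m³) = 0.1721 kg/L

0.172 kg/L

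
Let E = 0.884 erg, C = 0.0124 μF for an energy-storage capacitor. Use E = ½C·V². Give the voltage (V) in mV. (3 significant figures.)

Rearranging: V = √(2E/C).
E = 0.884 erg = 8.840×10^-8 J; C = 0.0124 μF = 1.240×10^-8 F.
V = 3.776 V  (the unit combination reduces to kg·m²/(A·s³) = V)
3.776 V × (1 mV / 0.001000 V) = 3776 mV

3780 mV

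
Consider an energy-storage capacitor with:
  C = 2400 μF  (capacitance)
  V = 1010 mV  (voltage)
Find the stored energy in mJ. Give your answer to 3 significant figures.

1.22 mJ

Directly: E = ½CV².
C = 2400 μF = 0.002400 F; V = 1010 mV = 1.010 V.
E = 0.001224 J  (the unit combination reduces to kg·m²/s² = J)
0.001224 J × (1 mJ / 0.001000 J) = 1.224 mJ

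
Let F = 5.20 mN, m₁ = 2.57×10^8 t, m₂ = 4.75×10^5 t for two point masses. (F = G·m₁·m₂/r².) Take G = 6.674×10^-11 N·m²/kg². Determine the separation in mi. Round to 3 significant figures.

778 mi

Rearranging: r = √(G·m₁m₂/F).
F = 5.20 mN = 0.005200 N; m₁ = 2.57×10^8 t = 2.570×10^11 kg; m₂ = 4.75×10^5 t = 4.750×10^8 kg; G = 6.674×10^-11 N·m²/kg².
r = 1.252×10^6 m
1.252×10^6 m × (1 mi / 1609 m) = 777.8 mi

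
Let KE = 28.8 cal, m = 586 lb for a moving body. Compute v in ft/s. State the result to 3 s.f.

3.12 ft/s

Solving KE = ½mv² for v: v = √(2·KE/m).
KE = 28.8 cal = 120.5 J; m = 586 lb = 265.8 kg.
v = 0.9522 m/s
0.9522 m/s × (1 ft/s / 0.3048 m/s) = 3.124 ft/s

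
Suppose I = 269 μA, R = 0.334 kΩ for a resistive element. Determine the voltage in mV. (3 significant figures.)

89.8 mV

From Ohm's law: V = IR.
I = 269 μA = 2.690×10^-4 A; R = 0.334 kΩ = 334.0 Ω.
V = 0.08985 V  (the unit combination reduces to kg·m²/(A·s³) = V)
0.08985 V × (1 mV / 0.001000 V) = 89.85 mV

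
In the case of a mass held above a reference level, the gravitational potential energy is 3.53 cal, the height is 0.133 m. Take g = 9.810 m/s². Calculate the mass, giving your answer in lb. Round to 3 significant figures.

Rearranging: m = PE/(g·h).
PE = 3.53 cal = 14.77 J; h = 0.133 m; g = 9.810 m/s².
m = 11.32 kg
11.32 kg × (1 lb / 0.4536 kg) = 24.96 lb

25.0 lb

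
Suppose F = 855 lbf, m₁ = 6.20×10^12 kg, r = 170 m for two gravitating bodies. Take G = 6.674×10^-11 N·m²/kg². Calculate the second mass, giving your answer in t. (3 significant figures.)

266 t

From Newton's law of gravitation: m₂ = F·r²/(G·m₁).
F = 855 lbf = 3803 N; m₁ = 6.20×10^12 kg; r = 170 m; G = 6.674×10^-11 N·m²/kg².
m₂ = 2.656×10^5 kg
2.656×10^5 kg × (1 t / 1000 kg) = 265.6 t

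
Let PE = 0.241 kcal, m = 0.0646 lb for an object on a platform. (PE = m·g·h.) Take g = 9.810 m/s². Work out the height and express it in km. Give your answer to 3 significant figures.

3.51 km

Rearranging PE = m·g·h for h: h = PE/(m·g).
PE = 0.241 kcal = 1008 J; m = 0.0646 lb = 0.02930 kg; g = 9.810 m/s².
h = 3508 m
3508 m × (1 km / 1000 m) = 3.508 km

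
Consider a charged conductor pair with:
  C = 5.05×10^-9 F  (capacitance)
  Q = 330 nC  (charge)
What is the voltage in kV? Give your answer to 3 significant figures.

Solving C = Q/V for V: V = Q/C.
C = 5.05×10^-9 F; Q = 330 nC = 3.300×10^-7 C.
V = 65.35 V
65.35 V × (1 kV / 1000 V) = 0.06535 kV

0.0653 kV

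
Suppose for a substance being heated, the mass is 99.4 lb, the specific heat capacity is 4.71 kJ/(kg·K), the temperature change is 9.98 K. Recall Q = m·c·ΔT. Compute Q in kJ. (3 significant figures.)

2120 kJ

Q is given directly by: Q = mcΔT.
m = 99.4 lb = 45.09 kg; c = 4.71 kJ/(kg·K) = 4710 J/(kg·K); ΔT = 9.98 K.
Q = 2.119×10^6 J
2.119×10^6 J × (1 kJ / 1000 J) = 2119 kJ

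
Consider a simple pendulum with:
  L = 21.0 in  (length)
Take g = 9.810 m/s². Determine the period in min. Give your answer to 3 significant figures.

0.0244 min

T is given directly by: T = 2π√(L/g).
L = 21.0 in = 0.5334 m; g = 9.810 m/s².
T = 1.465 s
1.465 s × (1 min / 60.00 s) = 0.02442 min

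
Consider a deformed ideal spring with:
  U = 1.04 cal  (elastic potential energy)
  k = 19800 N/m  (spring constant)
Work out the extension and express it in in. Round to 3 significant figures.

Solving U = ½k·x² for x: x = √(2U/k).
U = 1.04 cal = 4.351 J; k = 19800 N/m.
x = 0.02097 m
0.02097 m × (1 in / 0.02540 m) = 0.8254 in

0.825 in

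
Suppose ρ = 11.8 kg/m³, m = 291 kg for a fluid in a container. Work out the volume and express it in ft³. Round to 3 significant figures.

871 ft³

Rearranging ρ = m/V for V: V = m/ρ.
ρ = 11.8 kg/m³; m = 291 kg.
V = 24.66 m³
24.66 m³ × (1 ft³ / 0.02832 m³) = 870.9 ft³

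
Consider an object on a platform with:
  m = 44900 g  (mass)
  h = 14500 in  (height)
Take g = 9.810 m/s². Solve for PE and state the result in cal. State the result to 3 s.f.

38800 cal

PE is given directly by: PE = mgh.
m = 44900 g = 44.90 kg; h = 14500 in = 368.3 m; g = 9.810 m/s².
PE = 1.622×10^5 J  (the unit combination reduces to kg·m²/s² = J)
1.622×10^5 J × (1 cal / 4.184 J) = 38773 cal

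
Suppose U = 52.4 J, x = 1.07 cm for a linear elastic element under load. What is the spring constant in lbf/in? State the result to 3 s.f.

Rearranging: k = 2U/x².
U = 52.4 J; x = 1.07 cm = 0.01070 m.
k = 9.154×10^5 N/m
9.154×10^5 N/m × (1 lbf/in / 175.1 N/m) = 5227 lbf/in

5230 lbf/in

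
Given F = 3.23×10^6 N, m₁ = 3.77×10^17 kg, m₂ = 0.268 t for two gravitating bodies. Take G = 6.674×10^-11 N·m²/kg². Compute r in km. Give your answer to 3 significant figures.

Rearranging F = G·m₁·m₂/r² for r: r = √(G·m₁m₂/F).
F = 3.23×10^6 N; m₁ = 3.77×10^17 kg; m₂ = 0.268 t = 268.0 kg; G = 6.674×10^-11 N·m²/kg².
r = 45.69 m
45.69 m × (1 km / 1000 m) = 0.04569 km

0.0457 km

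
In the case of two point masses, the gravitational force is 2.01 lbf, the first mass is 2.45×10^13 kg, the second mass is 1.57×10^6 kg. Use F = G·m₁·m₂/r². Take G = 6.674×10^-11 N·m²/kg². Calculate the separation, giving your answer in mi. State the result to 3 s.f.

Rearranging: r = √(G·m₁m₂/F).
F = 2.01 lbf = 8.941 N; m₁ = 2.45×10^13 kg; m₂ = 1.57×10^6 kg; G = 6.674×10^-11 N·m²/kg².
r = 16945 m
16945 m × (1 mi / 1609 m) = 10.53 mi

10.5 mi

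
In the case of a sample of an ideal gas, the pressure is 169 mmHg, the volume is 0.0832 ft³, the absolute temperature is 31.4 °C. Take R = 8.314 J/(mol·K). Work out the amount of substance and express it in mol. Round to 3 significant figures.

0.0210 mol

From the ideal-gas law: n = PV/(RT).
P = 169 mmHg = 22531 Pa; V = 0.0832 ft³ = 0.002356 m³; T = 31.4 °C = 304.5 K; R = 8.314 J/(mol·K).
n = 0.02096 mol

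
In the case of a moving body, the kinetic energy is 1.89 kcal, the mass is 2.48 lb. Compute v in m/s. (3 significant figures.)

119 m/s

Rearranging: v = √(2·KE/m).
KE = 1.89 kcal = 7908 J; m = 2.48 lb = 1.125 kg.
v = 118.6 m/s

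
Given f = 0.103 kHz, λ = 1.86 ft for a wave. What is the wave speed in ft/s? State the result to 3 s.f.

Directly: v = fλ.
f = 0.103 kHz = 103.0 Hz; λ = 1.86 ft = 0.5669 m.
v = 58.39 m/s
58.39 m/s × (1 ft/s / 0.3048 m/s) = 191.6 ft/s

192 ft/s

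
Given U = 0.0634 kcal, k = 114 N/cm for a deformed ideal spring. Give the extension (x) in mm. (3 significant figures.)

216 mm

Rearranging: x = √(2U/k).
U = 0.0634 kcal = 265.3 J; k = 114 N/cm = 11400 N/m.
x = 0.2157 m
0.2157 m × (1 mm / 0.001000 m) = 215.7 mm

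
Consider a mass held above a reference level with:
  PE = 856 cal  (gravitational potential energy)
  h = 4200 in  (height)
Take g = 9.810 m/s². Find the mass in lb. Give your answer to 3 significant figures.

Rearranging PE = m·g·h for m: m = PE/(g·h).
PE = 856 cal = 3582 J; h = 4200 in = 106.7 m; g = 9.810 m/s².
m = 3.422 kg
3.422 kg × (1 lb / 0.4536 kg) = 7.545 lb

7.54 lb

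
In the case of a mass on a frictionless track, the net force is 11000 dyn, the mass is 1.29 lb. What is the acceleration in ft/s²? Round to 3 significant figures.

Rearranging F = m·a for a: a = F/m.
F = 11000 dyn = 0.1100 N; m = 1.29 lb = 0.5851 kg.
a = 0.1880 m/s²
0.1880 m/s² × (1 ft/s² / 0.3048 m/s²) = 0.6168 ft/s²

0.617 ft/s²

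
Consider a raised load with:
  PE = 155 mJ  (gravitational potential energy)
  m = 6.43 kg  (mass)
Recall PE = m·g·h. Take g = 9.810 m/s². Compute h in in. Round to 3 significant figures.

0.0967 in

Rearranging PE = m·g·h for h: h = PE/(m·g).
PE = 155 mJ = 0.1550 J; m = 6.43 kg; g = 9.810 m/s².
h = 0.002457 m
0.002457 m × (1 in / 0.02540 m) = 0.09674 in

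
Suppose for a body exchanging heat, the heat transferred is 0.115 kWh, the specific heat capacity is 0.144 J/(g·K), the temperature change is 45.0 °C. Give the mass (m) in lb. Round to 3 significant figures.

Rearranging: m = Q/(c·ΔT).
Q = 0.115 kWh = 4.140×10^5 J; c = 0.144 J/(g·K) = 144.0 J/(kg·K); ΔT = 45.0 °C = 45.00 K.
m = 63.89 kg
63.89 kg × (1 lb / 0.4536 kg) = 140.9 lb

141 lb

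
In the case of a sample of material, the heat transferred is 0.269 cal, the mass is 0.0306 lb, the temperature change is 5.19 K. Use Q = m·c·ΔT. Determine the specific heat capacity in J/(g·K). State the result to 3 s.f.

Rearranging Q = m·c·ΔT for c: c = Q/(m·ΔT).
Q = 0.269 cal = 1.125 J; m = 0.0306 lb = 0.01388 kg; ΔT = 5.19 K.
c = 15.62 J/(kg·K)
15.62 J/(kg·K) × (1 J/(g·K) / 1000 J/(kg·K)) = 0.01562 J/(g·K)

0.0156 J/(g·K)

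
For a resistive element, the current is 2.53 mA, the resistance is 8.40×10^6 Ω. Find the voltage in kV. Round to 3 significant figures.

21.3 kV

V is given directly by: V = IR.
I = 2.53 mA = 0.002530 A; R = 8.40×10^6 Ω.
V = 21252 V  (the unit combination reduces to kg·m²/(A·s³) = V)
21252 V × (1 kV / 1000 V) = 21.25 kV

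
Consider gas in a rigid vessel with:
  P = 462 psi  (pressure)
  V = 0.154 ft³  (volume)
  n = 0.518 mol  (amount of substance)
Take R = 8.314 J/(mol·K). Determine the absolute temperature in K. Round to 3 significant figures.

3230 K

Rearranging PV = nRT for T: T = PV/(nR).
P = 462 psi = 3.185×10^6 Pa; V = 0.154 ft³ = 0.004361 m³; n = 0.518 mol; R = 8.314 J/(mol·K).
T = 3225 K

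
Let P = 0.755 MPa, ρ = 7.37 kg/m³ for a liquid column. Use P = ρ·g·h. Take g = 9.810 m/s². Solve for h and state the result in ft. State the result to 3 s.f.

Solving P = ρ·g·h for h: h = P/(ρ·g).
P = 0.755 MPa = 7.550×10^5 Pa; ρ = 7.37 kg/m³; g = 9.810 m/s².
h = 10443 m
10443 m × (1 ft / 0.3048 m) = 34261 ft

34300 ft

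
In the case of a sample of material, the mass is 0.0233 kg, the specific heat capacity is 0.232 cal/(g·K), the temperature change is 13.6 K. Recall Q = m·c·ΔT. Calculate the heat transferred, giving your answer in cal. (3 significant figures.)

73.5 cal

Directly: Q = mcΔT.
m = 0.0233 kg; c = 0.232 cal/(g·K) = 970.7 J/(kg·K); ΔT = 13.6 K.
Q = 307.6 J
307.6 J × (1 cal / 4.184 J) = 73.52 cal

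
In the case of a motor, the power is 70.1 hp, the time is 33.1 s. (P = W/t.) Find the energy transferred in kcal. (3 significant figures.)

Solving P = W/t for W: W = P·t.
P = 70.1 hp = 52274 W; t = 33.1 s.
W = 1.730×10^6 J
1.730×10^6 J × (1 kcal / 4184 J) = 413.5 kcal

414 kcal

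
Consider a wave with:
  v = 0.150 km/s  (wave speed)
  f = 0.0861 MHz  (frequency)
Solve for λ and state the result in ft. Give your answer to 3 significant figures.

Rearranging v = f·λ for λ: λ = v/f.
v = 0.150 km/s = 150.0 m/s; f = 0.0861 MHz = 86100 Hz.
λ = 0.001742 m
0.001742 m × (1 ft / 0.3048 m) = 0.005716 ft

0.00572 ft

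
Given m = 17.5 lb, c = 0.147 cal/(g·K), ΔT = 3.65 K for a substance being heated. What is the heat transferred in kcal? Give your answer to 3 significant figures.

4.26 kcal

Directly: Q = mcΔT.
m = 17.5 lb = 7.938 kg; c = 0.147 cal/(g·K) = 615.0 J/(kg·K); ΔT = 3.65 K.
Q = 17820 J
17820 J × (1 kcal / 4184 J) = 4.259 kcal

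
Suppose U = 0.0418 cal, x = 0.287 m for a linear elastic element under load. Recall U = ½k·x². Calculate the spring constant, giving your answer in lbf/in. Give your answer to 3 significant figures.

0.0242 lbf/in

Rearranging: k = 2U/x².
U = 0.0418 cal = 0.1749 J; x = 0.287 m.
k = 4.247 N/m
4.247 N/m × (1 lbf/in / 175.1 N/m) = 0.02425 lbf/in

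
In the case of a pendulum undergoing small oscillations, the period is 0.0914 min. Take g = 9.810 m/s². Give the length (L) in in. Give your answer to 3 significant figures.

294 in

Solving T = 2π√(L/g) for L: L = g·(T/2π)².
T = 0.0914 min = 5.484 s; g = 9.810 m/s².
L = 7.473 m
7.473 m × (1 in / 0.02540 m) = 294.2 in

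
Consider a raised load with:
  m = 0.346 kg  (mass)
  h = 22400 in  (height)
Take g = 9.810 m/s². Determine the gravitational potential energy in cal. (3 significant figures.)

PE is given directly by: PE = mgh.
m = 0.346 kg; h = 22400 in = 569.0 m; g = 9.810 m/s².
PE = 1931 J  (the unit combination reduces to kg·m²/s² = J)
1931 J × (1 cal / 4.184 J) = 461.6 cal

462 cal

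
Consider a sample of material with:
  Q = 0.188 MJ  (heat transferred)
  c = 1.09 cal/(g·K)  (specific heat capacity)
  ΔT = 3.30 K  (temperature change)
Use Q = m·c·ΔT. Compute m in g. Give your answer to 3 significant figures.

Rearranging: m = Q/(c·ΔT).
Q = 0.188 MJ = 1.880×10^5 J; c = 1.09 cal/(g·K) = 4561 J/(kg·K); ΔT = 3.30 K.
m = 12.49 kg
12.49 kg × (1 g / 0.001000 kg) = 12492 g

12500 g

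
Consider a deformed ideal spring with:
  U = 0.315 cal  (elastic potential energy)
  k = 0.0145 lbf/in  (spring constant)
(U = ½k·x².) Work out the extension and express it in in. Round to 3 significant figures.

Solving U = ½k·x² for x: x = √(2U/k).
U = 0.315 cal = 1.318 J; k = 0.0145 lbf/in = 2.539 N/m.
x = 1.019 m
1.019 m × (1 in / 0.02540 m) = 40.11 in

40.1 in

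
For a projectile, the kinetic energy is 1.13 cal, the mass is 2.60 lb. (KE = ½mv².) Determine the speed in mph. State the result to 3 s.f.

Rearranging: v = √(2·KE/m).
KE = 1.13 cal = 4.728 J; m = 2.60 lb = 1.179 kg.
v = 2.832 m/s
2.832 m/s × (1 mph / 0.4470 m/s) = 6.334 mph

6.33 mph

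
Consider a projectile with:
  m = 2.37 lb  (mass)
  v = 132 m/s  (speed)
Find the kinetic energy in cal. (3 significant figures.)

2240 cal

KE is given directly by: KE = ½mv².
m = 2.37 lb = 1.075 kg; v = 132 m/s.
KE = 9366 J
9366 J × (1 cal / 4.184 J) = 2238 cal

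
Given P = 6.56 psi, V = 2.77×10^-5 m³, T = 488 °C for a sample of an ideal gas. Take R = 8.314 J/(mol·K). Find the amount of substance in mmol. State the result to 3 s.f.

Rearranging: n = PV/(RT).
P = 6.56 psi = 45230 Pa; V = 2.77×10^-5 m³; T = 488 °C = 761.1 K; R = 8.314 J/(mol·K).
n = 1.980×10^-4 mol
1.980×10^-4 mol × (1 mmol / 0.001000 mol) = 0.1980 mmol

0.198 mmol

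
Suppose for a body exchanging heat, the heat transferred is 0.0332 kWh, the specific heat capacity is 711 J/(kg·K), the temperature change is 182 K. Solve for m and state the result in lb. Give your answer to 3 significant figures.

2.04 lb

Rearranging Q = m·c·ΔT for m: m = Q/(c·ΔT).
Q = 0.0332 kWh = 1.195×10^5 J; c = 711 J/(kg·K); ΔT = 182 K.
m = 0.9236 kg
0.9236 kg × (1 lb / 0.4536 kg) = 2.036 lb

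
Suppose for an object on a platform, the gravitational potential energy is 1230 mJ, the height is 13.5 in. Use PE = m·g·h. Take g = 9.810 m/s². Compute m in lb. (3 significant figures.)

Solving PE = m·g·h for m: m = PE/(g·h).
PE = 1230 mJ = 1.230 J; h = 13.5 in = 0.3429 m; g = 9.810 m/s².
m = 0.3657 kg
0.3657 kg × (1 lb / 0.4536 kg) = 0.8061 lb

0.806 lb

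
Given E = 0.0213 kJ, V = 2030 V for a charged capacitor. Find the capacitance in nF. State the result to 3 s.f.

Solving E = ½C·V² for C: C = 2E/V².
E = 0.0213 kJ = 21.30 J; V = 2030 V.
C = 1.034×10^-5 F
1.034×10^-5 F × (1 nF / 1.000×10^-9 F) = 10338 nF

10300 nF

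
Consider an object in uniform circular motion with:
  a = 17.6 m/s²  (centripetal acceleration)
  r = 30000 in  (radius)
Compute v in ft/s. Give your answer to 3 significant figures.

380 ft/s

Rearranging: v = √(a·r).
a = 17.6 m/s²; r = 30000 in = 762.0 m.
v = 115.8 m/s
115.8 m/s × (1 ft/s / 0.3048 m/s) = 379.9 ft/s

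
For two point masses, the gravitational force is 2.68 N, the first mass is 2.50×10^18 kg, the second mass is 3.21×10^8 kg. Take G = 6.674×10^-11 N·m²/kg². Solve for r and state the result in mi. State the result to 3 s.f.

87800 mi

From Newton's law of gravitation: r = √(G·m₁m₂/F).
F = 2.68 N; m₁ = 2.50×10^18 kg; m₂ = 3.21×10^8 kg; G = 6.674×10^-11 N·m²/kg².
r = 1.414×10^8 m
1.414×10^8 m × (1 mi / 1609 m) = 87841 mi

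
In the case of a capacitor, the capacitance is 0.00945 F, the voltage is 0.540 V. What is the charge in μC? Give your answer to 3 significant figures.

5100 μC

Solving C = Q/V for Q: Q = CV.
C = 0.00945 F; V = 0.540 V.
Q = 0.005103 C  (the unit combination reduces to A·s = C)
0.005103 C × (1 μC / 1.000×10^-6 C) = 5103 μC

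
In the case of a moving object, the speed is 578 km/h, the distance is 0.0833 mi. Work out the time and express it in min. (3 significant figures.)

0.0139 min

Rearranging: t = d/v.
v = 578 km/h = 160.6 m/s; d = 0.0833 mi = 134.1 m.
t = 0.8350 s
0.8350 s × (1 min / 60.00 s) = 0.01392 min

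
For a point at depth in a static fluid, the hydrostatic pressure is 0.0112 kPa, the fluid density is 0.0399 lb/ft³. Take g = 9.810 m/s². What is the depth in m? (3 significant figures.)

Rearranging: h = P/(ρ·g).
P = 0.0112 kPa = 11.20 Pa; ρ = 0.0399 lb/ft³ = 0.6391 kg/m³; g = 9.810 m/s².
h = 1.786 m

1.79 m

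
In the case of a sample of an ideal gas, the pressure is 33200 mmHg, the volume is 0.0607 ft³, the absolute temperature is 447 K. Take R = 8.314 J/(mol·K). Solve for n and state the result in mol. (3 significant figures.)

2.05 mol

From the ideal-gas law: n = PV/(RT).
P = 33200 mmHg = 4.426×10^6 Pa; V = 0.0607 ft³ = 0.001719 m³; T = 447 K; R = 8.314 J/(mol·K).
n = 2.047 mol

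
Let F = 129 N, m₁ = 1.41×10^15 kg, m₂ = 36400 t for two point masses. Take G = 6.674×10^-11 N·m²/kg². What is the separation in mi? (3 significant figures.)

101 mi

From Newton's law of gravitation: r = √(G·m₁m₂/F).
F = 129 N; m₁ = 1.41×10^15 kg; m₂ = 36400 t = 3.640×10^7 kg; G = 6.674×10^-11 N·m²/kg².
r = 1.630×10^5 m
1.630×10^5 m × (1 mi / 1609 m) = 101.3 mi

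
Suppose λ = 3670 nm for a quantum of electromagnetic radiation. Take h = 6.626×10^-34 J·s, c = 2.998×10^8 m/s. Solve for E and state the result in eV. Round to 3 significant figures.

0.338 eV

E is given directly by: E = hc/λ.
λ = 3670 nm = 3.670×10^-6 m; h = 6.626×10^-34 J·s; c = 2.998×10^8 m/s.
E = 5.413×10^-20 J
5.413×10^-20 J × (1 eV / 1.602×10^-19 J) = 0.3378 eV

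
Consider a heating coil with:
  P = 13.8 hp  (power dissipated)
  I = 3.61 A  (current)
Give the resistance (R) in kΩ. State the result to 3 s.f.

0.790 kΩ

Rearranging P = I²R for R: R = P/I².
P = 13.8 hp = 10291 W; I = 3.61 A.
R = 789.6 Ω
789.6 Ω × (1 kΩ / 1000 Ω) = 0.7896 kΩ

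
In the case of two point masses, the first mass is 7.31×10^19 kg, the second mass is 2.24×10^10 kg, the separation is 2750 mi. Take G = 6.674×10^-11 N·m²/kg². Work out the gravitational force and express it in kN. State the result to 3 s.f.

5580 kN

From Newton's law of gravitation: F = Gm₁m₂/r².
m₁ = 7.31×10^19 kg; m₂ = 2.24×10^10 kg; r = 2750 mi = 4.426×10^6 m; G = 6.674×10^-11 N·m²/kg².
F = 5.579×10^6 N  (the unit combination reduces to kg·m/s² = N)
5.579×10^6 N × (1 kN / 1000 N) = 5579 kN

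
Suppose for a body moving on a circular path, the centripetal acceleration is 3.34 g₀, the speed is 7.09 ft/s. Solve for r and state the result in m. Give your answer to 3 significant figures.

0.143 m

Rearranging a = v²/r for r: r = v²/a.
a = 3.34 g₀ = 32.75 m/s²; v = 7.09 ft/s = 2.161 m/s.
r = 0.1426 m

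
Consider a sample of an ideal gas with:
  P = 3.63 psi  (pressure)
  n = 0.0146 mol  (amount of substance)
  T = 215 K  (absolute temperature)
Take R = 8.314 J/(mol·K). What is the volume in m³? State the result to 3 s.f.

From the ideal-gas law: V = nRT/P.
P = 3.63 psi = 25028 Pa; n = 0.0146 mol; T = 215 K; R = 8.314 J/(mol·K).
V = 0.001043 m³

0.00104 m³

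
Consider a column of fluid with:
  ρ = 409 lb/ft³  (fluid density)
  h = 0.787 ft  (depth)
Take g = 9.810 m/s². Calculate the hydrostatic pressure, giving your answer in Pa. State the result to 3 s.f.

Directly: P = ρgh.
ρ = 409 lb/ft³ = 6552 kg/m³; h = 0.787 ft = 0.2399 m; g = 9.810 m/s².
P = 15417 Pa

15400 Pa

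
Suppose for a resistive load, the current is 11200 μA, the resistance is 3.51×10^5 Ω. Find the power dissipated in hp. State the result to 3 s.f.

P is given directly by: P = I²R.
I = 11200 μA = 0.01120 A; R = 3.51×10^5 Ω.
P = 44.03 W
44.03 W × (1 hp / 745.7 W) = 0.05904 hp

0.0590 hp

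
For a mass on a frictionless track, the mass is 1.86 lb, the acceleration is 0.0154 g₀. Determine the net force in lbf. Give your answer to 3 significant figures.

From Newton's second law: F = m·a.
m = 1.86 lb = 0.8437 kg; a = 0.0154 g₀ = 0.1510 m/s².
F = 0.1274 N  (the unit combination reduces to kg·m/s² = N)
0.1274 N × (1 lbf / 4.448 N) = 0.02864 lbf

0.0286 lbf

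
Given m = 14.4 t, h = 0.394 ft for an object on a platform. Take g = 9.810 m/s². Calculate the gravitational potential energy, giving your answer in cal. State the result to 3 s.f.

Directly: PE = mgh.
m = 14.4 t = 14400 kg; h = 0.394 ft = 0.1201 m; g = 9.810 m/s².
PE = 16965 J
16965 J × (1 cal / 4.184 J) = 4055 cal

4050 cal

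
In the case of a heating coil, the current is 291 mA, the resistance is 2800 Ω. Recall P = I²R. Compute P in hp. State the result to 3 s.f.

Directly: P = I²R.
I = 291 mA = 0.2910 A; R = 2800 Ω.
P = 237.1 W  (the unit combination reduces to kg·m²/s³ = W)
237.1 W × (1 hp / 745.7 W) = 0.3180 hp

0.318 hp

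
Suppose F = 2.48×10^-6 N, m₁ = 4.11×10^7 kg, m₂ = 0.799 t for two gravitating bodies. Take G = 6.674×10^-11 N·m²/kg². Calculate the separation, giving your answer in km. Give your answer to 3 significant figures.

0.940 km

Rearranging: r = √(G·m₁m₂/F).
F = 2.48×10^-6 N; m₁ = 4.11×10^7 kg; m₂ = 0.799 t = 799.0 kg; G = 6.674×10^-11 N·m²/kg².
r = 940.1 m
940.1 m × (1 km / 1000 m) = 0.9401 km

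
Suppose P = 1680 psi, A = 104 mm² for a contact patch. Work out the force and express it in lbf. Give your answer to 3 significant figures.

271 lbf

Rearranging P = F/A for F: F = P·A.
P = 1680 psi = 1.158×10^7 Pa; A = 104 mm² = 1.040×10^-4 m².
F = 1205 N
1205 N × (1 lbf / 4.448 N) = 270.8 lbf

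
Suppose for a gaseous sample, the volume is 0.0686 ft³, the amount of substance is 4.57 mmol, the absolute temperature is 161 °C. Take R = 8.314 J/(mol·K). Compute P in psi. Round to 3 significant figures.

1.23 psi

Directly: P = nRT/V.
V = 0.0686 ft³ = 0.001943 m³; n = 4.57 mmol = 0.004570 mol; T = 161 °C = 434.1 K; R = 8.314 J/(mol·K).
P = 8492 Pa  (the unit combination reduces to kg/(m·s²) = Pa)
8492 Pa × (1 psi / 6895 Pa) = 1.232 psi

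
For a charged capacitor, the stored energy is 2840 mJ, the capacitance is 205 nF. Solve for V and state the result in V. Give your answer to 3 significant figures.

5260 V

Rearranging E = ½C·V² for V: V = √(2E/C).
E = 2840 mJ = 2.840 J; C = 205 nF = 2.050×10^-7 F.
V = 5264 V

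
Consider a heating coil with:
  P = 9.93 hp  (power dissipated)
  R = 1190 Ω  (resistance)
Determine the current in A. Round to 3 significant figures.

Rearranging: I = √(P/R).
P = 9.93 hp = 7405 W; R = 1190 Ω.
I = 2.494 A

2.49 A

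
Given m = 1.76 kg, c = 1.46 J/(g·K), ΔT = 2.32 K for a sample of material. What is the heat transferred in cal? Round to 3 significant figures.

Directly: Q = mcΔT.
m = 1.76 kg; c = 1.46 J/(g·K) = 1460 J/(kg·K); ΔT = 2.32 K.
Q = 5961 J
5961 J × (1 cal / 4.184 J) = 1425 cal

1420 cal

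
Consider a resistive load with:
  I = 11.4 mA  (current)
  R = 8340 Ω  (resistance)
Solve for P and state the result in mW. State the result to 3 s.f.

Directly: P = I²R.
I = 11.4 mA = 0.01140 A; R = 8340 Ω.
P = 1.084 W
1.084 W × (1 mW / 0.001000 W) = 1084 mW

1080 mW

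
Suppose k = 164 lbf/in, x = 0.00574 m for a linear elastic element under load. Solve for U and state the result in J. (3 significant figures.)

0.473 J

U is given directly by: U = ½kx².
k = 164 lbf/in = 28721 N/m; x = 0.00574 m.
U = 0.4731 J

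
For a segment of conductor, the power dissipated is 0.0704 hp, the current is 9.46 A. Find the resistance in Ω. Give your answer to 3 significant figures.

0.587 Ω

Rearranging P = I²R for R: R = P/I².
P = 0.0704 hp = 52.50 W; I = 9.46 A.
R = 0.5866 Ω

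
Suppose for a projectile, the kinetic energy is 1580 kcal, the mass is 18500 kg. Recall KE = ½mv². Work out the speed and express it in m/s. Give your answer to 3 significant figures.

Rearranging: v = √(2·KE/m).
KE = 1580 kcal = 6.611×10^6 J; m = 18500 kg.
v = 26.73 m/s

26.7 m/s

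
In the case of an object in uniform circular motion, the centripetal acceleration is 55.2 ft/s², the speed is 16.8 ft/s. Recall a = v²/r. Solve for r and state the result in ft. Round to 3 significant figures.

5.11 ft

Rearranging: r = v²/a.
a = 55.2 ft/s² = 16.82 m/s²; v = 16.8 ft/s = 5.121 m/s.
r = 1.558 m
1.558 m × (1 ft / 0.3048 m) = 5.113 ft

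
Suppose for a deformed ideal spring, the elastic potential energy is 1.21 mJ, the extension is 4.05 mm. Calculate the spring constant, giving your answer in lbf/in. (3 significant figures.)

0.842 lbf/in

Rearranging: k = 2U/x².
U = 1.21 mJ = 0.001210 J; x = 4.05 mm = 0.004050 m.
k = 147.5 N/m
147.5 N/m × (1 lbf/in / 175.1 N/m) = 0.8425 lbf/in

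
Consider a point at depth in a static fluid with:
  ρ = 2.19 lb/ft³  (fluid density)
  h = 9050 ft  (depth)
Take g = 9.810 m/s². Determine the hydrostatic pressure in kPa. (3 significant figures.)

949 kPa

Directly: P = ρgh.
ρ = 2.19 lb/ft³ = 35.08 kg/m³; h = 9050 ft = 2758 m; g = 9.810 m/s².
P = 9.493×10^5 Pa  (the unit combination reduces to kg/(m·s²) = Pa)
9.493×10^5 Pa × (1 kPa / 1000 Pa) = 949.3 kPa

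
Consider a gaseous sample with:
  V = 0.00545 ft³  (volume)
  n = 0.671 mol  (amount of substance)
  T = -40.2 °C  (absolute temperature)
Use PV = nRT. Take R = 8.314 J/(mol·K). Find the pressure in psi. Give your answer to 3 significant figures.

1220 psi

From the ideal-gas law: P = nRT/V.
V = 0.00545 ft³ = 1.543×10^-4 m³; n = 0.671 mol; T = -40.2 °C = 232.9 K; R = 8.314 J/(mol·K).
P = 8.421×10^6 Pa
8.421×10^6 Pa × (1 psi / 6895 Pa) = 1221 psi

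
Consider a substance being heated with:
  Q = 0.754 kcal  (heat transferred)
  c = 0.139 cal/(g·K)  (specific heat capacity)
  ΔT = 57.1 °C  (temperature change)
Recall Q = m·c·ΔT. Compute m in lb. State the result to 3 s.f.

Rearranging: m = Q/(c·ΔT).
Q = 0.754 kcal = 3155 J; c = 0.139 cal/(g·K) = 581.6 J/(kg·K); ΔT = 57.1 °C = 57.10 K.
m = 0.09500 kg
0.09500 kg × (1 lb / 0.4536 kg) = 0.2094 lb

0.209 lb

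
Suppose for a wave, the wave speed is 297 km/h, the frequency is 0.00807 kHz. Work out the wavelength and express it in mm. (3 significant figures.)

Rearranging v = f·λ for λ: λ = v/f.
v = 297 km/h = 82.50 m/s; f = 0.00807 kHz = 8.070 Hz.
λ = 10.22 m
10.22 m × (1 mm / 0.001000 m) = 10223 mm

10200 mm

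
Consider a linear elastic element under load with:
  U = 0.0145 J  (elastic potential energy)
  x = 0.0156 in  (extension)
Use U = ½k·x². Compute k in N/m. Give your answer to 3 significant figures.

Solving U = ½k·x² for k: k = 2U/x².
U = 0.0145 J; x = 0.0156 in = 3.962×10^-4 m.
k = 1.847×10^5 N/m

1.85×10^5 N/m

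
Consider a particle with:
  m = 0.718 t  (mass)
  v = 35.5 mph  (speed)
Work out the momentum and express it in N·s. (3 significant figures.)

11400 N·s

p is given directly by: p = mv.
m = 0.718 t = 718.0 kg; v = 35.5 mph = 15.87 m/s.
p = 11395 kg·m/s
Since 1 N·s = 1 kg·m/s, 11395 N·s.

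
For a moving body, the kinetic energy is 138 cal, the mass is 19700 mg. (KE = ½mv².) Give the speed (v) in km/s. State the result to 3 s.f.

0.242 km/s

Solving KE = ½mv² for v: v = √(2·KE/m).
KE = 138 cal = 577.4 J; m = 19700 mg = 0.01970 kg.
v = 242.1 m/s
242.1 m/s × (1 km/s / 1000 m/s) = 0.2421 km/s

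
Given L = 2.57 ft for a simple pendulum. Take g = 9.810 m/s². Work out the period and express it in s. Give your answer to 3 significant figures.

1.78 s

T is given directly by: T = 2π√(L/g).
L = 2.57 ft = 0.7833 m; g = 9.810 m/s².
T = 1.775 s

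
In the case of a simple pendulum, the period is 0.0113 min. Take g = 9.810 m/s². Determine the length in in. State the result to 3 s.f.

Solving T = 2π√(L/g) for L: L = g·(T/2π)².
T = 0.0113 min = 0.6780 s; g = 9.810 m/s².
L = 0.1142 m
0.1142 m × (1 in / 0.02540 m) = 4.497 in

4.50 in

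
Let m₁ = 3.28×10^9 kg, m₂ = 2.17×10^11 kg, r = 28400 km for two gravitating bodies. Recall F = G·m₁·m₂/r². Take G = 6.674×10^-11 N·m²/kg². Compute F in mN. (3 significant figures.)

0.0589 mN

From Newton's law of gravitation: F = Gm₁m₂/r².
m₁ = 3.28×10^9 kg; m₂ = 2.17×10^11 kg; r = 28400 km = 2.840×10^7 m; G = 6.674×10^-11 N·m²/kg².
F = 5.890×10^-5 N  (the unit combination reduces to kg·m/s² = N)
5.890×10^-5 N × (1 mN / 0.001000 N) = 0.05890 mN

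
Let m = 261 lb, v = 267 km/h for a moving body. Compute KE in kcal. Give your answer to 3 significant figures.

77.8 kcal

Directly: KE = ½mv².
m = 261 lb = 118.4 kg; v = 267 km/h = 74.17 m/s.
KE = 3.256×10^5 J
3.256×10^5 J × (1 kcal / 4184 J) = 77.82 kcal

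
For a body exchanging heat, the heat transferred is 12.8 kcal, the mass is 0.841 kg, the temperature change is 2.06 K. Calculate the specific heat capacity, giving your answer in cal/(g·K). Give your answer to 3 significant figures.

7.39 cal/(g·K)

Rearranging Q = m·c·ΔT for c: c = Q/(m·ΔT).
Q = 12.8 kcal = 53555 J; m = 0.841 kg; ΔT = 2.06 K.
c = 30913 J/(kg·K)
30913 J/(kg·K) × (1 cal/(g·K) / 4184 J/(kg·K)) = 7.388 cal/(g·K)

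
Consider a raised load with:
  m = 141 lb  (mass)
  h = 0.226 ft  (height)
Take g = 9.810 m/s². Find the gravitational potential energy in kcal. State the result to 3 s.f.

0.0103 kcal

PE is given directly by: PE = mgh.
m = 141 lb = 63.96 kg; h = 0.226 ft = 0.06888 m; g = 9.810 m/s².
PE = 43.22 J
43.22 J × (1 kcal / 4184 J) = 0.01033 kcal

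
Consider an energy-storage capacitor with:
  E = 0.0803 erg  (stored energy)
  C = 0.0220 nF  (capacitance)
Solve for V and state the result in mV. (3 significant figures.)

Rearranging E = ½C·V² for V: V = √(2E/C).
E = 0.0803 erg = 8.030×10^-9 J; C = 0.0220 nF = 2.200×10^-11 F.
V = 27.02 V  (the unit combination reduces to kg·m²/(A·s³) = V)
27.02 V × (1 mV / 0.001000 V) = 27019 mV

27000 mV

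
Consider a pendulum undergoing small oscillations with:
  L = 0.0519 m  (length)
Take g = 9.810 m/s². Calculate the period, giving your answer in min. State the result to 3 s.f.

0.00762 min

Directly: T = 2π√(L/g).
L = 0.0519 m; g = 9.810 m/s².
T = 0.4570 s
0.4570 s × (1 min / 60.00 s) = 0.007617 min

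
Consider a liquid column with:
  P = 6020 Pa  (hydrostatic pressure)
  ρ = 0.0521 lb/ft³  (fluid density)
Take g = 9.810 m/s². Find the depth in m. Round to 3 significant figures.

Solving P = ρ·g·h for h: h = P/(ρ·g).
P = 6020 Pa; ρ = 0.0521 lb/ft³ = 0.8346 kg/m³; g = 9.810 m/s².
h = 735.3 m

735 m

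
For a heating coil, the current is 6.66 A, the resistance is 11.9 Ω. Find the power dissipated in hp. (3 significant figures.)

0.708 hp

Directly: P = I²R.
I = 6.66 A; R = 11.9 Ω.
P = 527.8 W
527.8 W × (1 hp / 745.7 W) = 0.7078 hp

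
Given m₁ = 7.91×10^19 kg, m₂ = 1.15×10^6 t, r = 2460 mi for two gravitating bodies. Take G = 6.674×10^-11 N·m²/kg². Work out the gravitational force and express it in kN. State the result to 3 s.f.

From Newton's law of gravitation: F = Gm₁m₂/r².
m₁ = 7.91×10^19 kg; m₂ = 1.15×10^6 t = 1.150×10^9 kg; r = 2460 mi = 3.959×10^6 m; G = 6.674×10^-11 N·m²/kg².
F = 3.873×10^5 N
3.873×10^5 N × (1 kN / 1000 N) = 387.3 kN

387 kN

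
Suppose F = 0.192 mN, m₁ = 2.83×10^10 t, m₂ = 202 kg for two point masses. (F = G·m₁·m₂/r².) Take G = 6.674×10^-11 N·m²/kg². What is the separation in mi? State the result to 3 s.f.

Rearranging F = G·m₁·m₂/r² for r: r = √(G·m₁m₂/F).
F = 0.192 mN = 1.920×10^-4 N; m₁ = 2.83×10^10 t = 2.830×10^13 kg; m₂ = 202 kg; G = 6.674×10^-11 N·m²/kg².
r = 44577 m
44577 m × (1 mi / 1609 m) = 27.70 mi

27.7 mi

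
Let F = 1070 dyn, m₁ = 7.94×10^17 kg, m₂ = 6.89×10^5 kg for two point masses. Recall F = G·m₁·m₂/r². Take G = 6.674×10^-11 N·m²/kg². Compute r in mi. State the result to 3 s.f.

36300 mi

From Newton's law of gravitation: r = √(G·m₁m₂/F).
F = 1070 dyn = 0.01070 N; m₁ = 7.94×10^17 kg; m₂ = 6.89×10^5 kg; G = 6.674×10^-11 N·m²/kg².
r = 5.841×10^7 m
5.841×10^7 m × (1 mi / 1609 m) = 36297 mi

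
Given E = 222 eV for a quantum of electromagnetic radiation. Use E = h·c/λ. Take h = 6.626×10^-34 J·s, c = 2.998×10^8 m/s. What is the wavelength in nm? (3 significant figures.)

Rearranging: λ = hc/E.
E = 222 eV = 3.557×10^-17 J; h = 6.626×10^-34 J·s; c = 2.998×10^8 m/s.
λ = 5.585×10^-9 m
5.585×10^-9 m × (1 nm / 1.000×10^-9 m) = 5.585 nm

5.58 nm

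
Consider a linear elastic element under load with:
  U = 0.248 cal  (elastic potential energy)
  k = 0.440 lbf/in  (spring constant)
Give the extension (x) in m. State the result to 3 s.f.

0.164 m

Solving U = ½k·x² for x: x = √(2U/k).
U = 0.248 cal = 1.038 J; k = 0.440 lbf/in = 77.06 N/m.
x = 0.1641 m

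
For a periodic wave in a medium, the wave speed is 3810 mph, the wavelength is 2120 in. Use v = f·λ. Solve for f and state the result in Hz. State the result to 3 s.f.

Solving v = f·λ for f: f = v/λ.
v = 3810 mph = 1703 m/s; λ = 2120 in = 53.85 m.
f = 31.63 Hz

31.6 Hz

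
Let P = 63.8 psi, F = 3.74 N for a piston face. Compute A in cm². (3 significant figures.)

0.0850 cm²

Rearranging: A = F/P.
P = 63.8 psi = 4.399×10^5 Pa; F = 3.74 N.
A = 8.502×10^-6 m²
8.502×10^-6 m² × (1 cm² / 1.000×10^-4 m²) = 0.08502 cm²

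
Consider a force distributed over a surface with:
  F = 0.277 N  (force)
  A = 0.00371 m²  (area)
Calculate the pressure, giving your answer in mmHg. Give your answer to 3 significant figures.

Directly: P = F/A.
F = 0.277 N; A = 0.00371 m².
P = 74.66 Pa  (the unit combination reduces to kg/(m·s²) = Pa)
74.66 Pa × (1 mmHg / 133.3 Pa) = 0.5600 mmHg

0.560 mmHg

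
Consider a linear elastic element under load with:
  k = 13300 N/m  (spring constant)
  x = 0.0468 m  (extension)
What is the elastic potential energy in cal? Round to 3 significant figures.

3.48 cal

Directly: U = ½kx².
k = 13300 N/m; x = 0.0468 m.
U = 14.57 J
14.57 J × (1 cal / 4.184 J) = 3.481 cal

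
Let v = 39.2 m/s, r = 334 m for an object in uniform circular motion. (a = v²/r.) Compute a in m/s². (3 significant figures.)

a is given directly by: a = v²/r.
v = 39.2 m/s; r = 334 m.
a = 4.601 m/s²

4.60 m/s²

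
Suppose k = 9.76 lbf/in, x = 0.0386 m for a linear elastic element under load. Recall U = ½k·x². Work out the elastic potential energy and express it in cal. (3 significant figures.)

0.304 cal

Directly: U = ½kx².
k = 9.76 lbf/in = 1709 N/m; x = 0.0386 m.
U = 1.273 J  (the unit combination reduces to kg·m²/s² = J)
1.273 J × (1 cal / 4.184 J) = 0.3043 cal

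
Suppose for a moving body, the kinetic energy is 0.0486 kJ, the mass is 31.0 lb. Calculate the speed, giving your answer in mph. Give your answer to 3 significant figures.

5.88 mph

Solving KE = ½mv² for v: v = √(2·KE/m).
KE = 0.0486 kJ = 48.60 J; m = 31.0 lb = 14.06 kg.
v = 2.629 m/s
2.629 m/s × (1 mph / 0.4470 m/s) = 5.881 mph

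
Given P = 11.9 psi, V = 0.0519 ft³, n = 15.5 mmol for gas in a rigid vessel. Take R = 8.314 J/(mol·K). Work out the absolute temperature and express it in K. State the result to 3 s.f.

936 K

Solving PV = nRT for T: T = PV/(nR).
P = 11.9 psi = 82048 Pa; V = 0.0519 ft³ = 0.001470 m³; n = 15.5 mmol = 0.01550 mol; R = 8.314 J/(mol·K).
T = 935.7 K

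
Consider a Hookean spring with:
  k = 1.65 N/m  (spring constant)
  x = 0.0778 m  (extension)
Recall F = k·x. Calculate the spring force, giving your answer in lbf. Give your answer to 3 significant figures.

F is given directly by: F = kx.
k = 1.65 N/m; x = 0.0778 m.
F = 0.1284 N
0.1284 N × (1 lbf / 4.448 N) = 0.02886 lbf

0.0289 lbf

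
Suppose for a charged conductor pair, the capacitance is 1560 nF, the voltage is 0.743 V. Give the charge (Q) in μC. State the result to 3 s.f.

Rearranging C = Q/V for Q: Q = CV.
C = 1560 nF = 1.560×10^-6 F; V = 0.743 V.
Q = 1.159×10^-6 C
1.159×10^-6 C × (1 μC / 1.000×10^-6 C) = 1.159 μC

1.16 μC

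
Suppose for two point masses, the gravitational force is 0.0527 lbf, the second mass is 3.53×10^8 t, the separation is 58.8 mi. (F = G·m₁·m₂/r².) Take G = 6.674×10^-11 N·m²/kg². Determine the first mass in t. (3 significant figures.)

89100 t

From Newton's law of gravitation: m₁ = F·r²/(G·m₂).
F = 0.0527 lbf = 0.2344 N; m₂ = 3.53×10^8 t = 3.530×10^11 kg; r = 58.8 mi = 94629 m; G = 6.674×10^-11 N·m²/kg².
m₁ = 8.910×10^7 kg
8.910×10^7 kg × (1 t / 1000 kg) = 89102 t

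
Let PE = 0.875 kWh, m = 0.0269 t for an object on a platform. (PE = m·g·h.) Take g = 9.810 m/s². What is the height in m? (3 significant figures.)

Solving PE = m·g·h for h: h = PE/(m·g).
PE = 0.875 kWh = 3.150×10^6 J; m = 0.0269 t = 26.90 kg; g = 9.810 m/s².
h = 11937 m

11900 m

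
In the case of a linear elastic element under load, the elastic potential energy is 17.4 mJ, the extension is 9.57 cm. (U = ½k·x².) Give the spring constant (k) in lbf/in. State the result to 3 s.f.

Rearranging: k = 2U/x².
U = 17.4 mJ = 0.01740 J; x = 9.57 cm = 0.09570 m.
k = 3.800 N/m
3.800 N/m × (1 lbf/in / 175.1 N/m) = 0.02170 lbf/in

0.0217 lbf/in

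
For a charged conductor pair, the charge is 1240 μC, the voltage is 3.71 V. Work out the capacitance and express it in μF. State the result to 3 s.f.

334 μF

C is given directly by: C = Q/V.
Q = 1240 μC = 0.001240 C; V = 3.71 V.
C = 3.342×10^-4 F
3.342×10^-4 F × (1 μF / 1.000×10^-6 F) = 334.2 μF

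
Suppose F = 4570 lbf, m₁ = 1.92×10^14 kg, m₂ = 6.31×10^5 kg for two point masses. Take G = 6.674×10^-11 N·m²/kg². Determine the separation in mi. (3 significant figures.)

0.392 mi

From Newton's law of gravitation: r = √(G·m₁m₂/F).
F = 4570 lbf = 20328 N; m₁ = 1.92×10^14 kg; m₂ = 6.31×10^5 kg; G = 6.674×10^-11 N·m²/kg².
r = 630.7 m
630.7 m × (1 mi / 1609 m) = 0.3919 mi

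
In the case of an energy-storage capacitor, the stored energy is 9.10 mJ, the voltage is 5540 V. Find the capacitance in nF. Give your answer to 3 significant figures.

0.593 nF

Rearranging E = ½C·V² for C: C = 2E/V².
E = 9.10 mJ = 0.009100 J; V = 5540 V.
C = 5.930×10^-10 F
5.930×10^-10 F × (1 nF / 1.000×10^-9 F) = 0.5930 nF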